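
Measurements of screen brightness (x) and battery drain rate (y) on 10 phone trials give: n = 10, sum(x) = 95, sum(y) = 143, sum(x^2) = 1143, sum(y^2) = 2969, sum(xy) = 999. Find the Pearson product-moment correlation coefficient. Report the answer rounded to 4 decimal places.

S_xy = nΣxy − ΣxΣy = 10·999 − 95·143 = 9990 − 13585 = -3595
S_xx = nΣx² − (Σx)² = 10·1143 − 95² = 11430 − 9025 = 2405
S_yy = nΣy² − (Σy)² = 10·2969 − 143² = 29690 − 20449 = 9241
r = S_xy / √(S_xx·S_yy) = -3595 / √(2405·9241) = -3595 / √22224605 = -3595 / 4714.2979 = -0.7626

-0.7626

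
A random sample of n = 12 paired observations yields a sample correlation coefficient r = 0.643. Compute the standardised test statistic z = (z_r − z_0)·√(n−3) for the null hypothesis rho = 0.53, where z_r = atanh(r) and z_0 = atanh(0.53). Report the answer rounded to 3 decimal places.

z_r = atanh(0.643) = 0.763272,  z_0 = atanh(0.53) = 0.590145
SE = 1/√(n−3) = 1/√9 = 0.333333
z = (z_r − z_0)/SE = (0.763272 − 0.590145) / 0.333333 = 0.173127 / 0.333333 = 0.519

0.519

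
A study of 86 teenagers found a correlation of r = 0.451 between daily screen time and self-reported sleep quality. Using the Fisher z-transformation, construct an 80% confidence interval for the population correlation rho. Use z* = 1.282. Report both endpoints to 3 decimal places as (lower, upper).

(0.332, 0.556)

Fisher z: z_r = atanh(r) = ½·ln((1+0.451)/(1−0.451)) = 0.485955
SE(z) = 1/√(n−3) = 1/√83 = 0.109764
80% ⇒ z* = 1.282; margin = 1.282·0.109764 = 0.140717
CI on z-scale: (0.345238, 0.626672)
Back-transform: tanh(0.345238) = 0.332146, tanh(0.626672) = 0.555756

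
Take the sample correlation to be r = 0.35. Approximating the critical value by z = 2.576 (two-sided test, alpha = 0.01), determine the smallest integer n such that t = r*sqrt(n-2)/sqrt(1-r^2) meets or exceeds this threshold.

50

r√(n−2)/√(1−r²) ≥ 2.576  ⇔  n−2 ≥ (2.576)²·(1−r²)/r²
(1−r²)/r² = (1−0.1225)/0.1225 = 7.1633
n ≥ 2 + 6.635776·7.1633 = 2 + 47.5341 = 49.5341
⌈49.5341⌉ = 50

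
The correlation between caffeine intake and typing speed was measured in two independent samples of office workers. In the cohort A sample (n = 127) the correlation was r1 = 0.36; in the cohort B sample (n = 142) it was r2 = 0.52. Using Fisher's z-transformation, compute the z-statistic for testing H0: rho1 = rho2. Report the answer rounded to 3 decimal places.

-1.615

z1 = atanh(0.36) = 0.376886,  z2 = atanh(0.52) = 0.576340
SE = √(1/(n1−3) + 1/(n2−3)) = √(1/124 + 1/139) = √(0.0080645 + 0.0071942) = √0.0152587 = 0.123526
z = (z1 − z2)/SE = (0.376886 − 0.576340) / 0.123526 = -0.199454 / 0.123526 = -1.615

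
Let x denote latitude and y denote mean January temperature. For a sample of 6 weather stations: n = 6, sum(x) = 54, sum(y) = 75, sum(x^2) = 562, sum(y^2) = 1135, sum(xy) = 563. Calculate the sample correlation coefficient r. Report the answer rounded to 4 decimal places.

Numerator: nΣxy − (Σx)(Σy) = 6·563 − (54)(75) = -672
Denominator: √[(nΣx²−(Σx)²)(nΣy²−(Σy)²)]
  nΣx²−(Σx)² = 6·562 − 2916 = 456;  nΣy²−(Σy)² = 6·1135 − 5625 = 1185
  √(456·1185) = √540360 = 735.0918
r = -672 / 735.0918 = -0.9142

-0.9142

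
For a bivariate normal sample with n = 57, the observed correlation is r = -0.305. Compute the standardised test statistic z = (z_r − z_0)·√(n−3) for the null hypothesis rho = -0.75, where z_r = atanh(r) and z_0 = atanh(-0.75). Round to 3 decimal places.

Fisher z: atanh(-0.305) = -0.315023, atanh(-0.75) = -0.972955
z = (z_r − z_0)·√(n−3) = (-0.315023 − (-0.972955))·√54 = 0.657932 · 7.348469 = 4.835

4.835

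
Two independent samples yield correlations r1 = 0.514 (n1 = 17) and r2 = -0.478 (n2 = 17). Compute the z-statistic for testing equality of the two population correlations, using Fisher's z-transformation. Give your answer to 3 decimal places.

2.880

Fisher z-transforms: z1 = atanh(0.514) = 0.568151, z2 = atanh(-0.478) = -0.520389; difference d = 1.088540
Var(d) = 1/14 + 1/14 = 0.0714286 + 0.0714286 = 0.1428572
z = d/√Var(d) = 1.088540 / √0.1428572 = 1.088540 / 0.377965 = 2.880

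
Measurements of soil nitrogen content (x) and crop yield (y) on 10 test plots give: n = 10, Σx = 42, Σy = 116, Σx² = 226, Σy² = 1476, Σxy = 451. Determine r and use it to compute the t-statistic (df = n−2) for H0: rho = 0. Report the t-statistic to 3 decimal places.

-1.426

S_xy = nΣxy − ΣxΣy = 10·451 − 42·116 = 4510 − 4872 = -362
S_xx = nΣx² − (Σx)² = 10·226 − 42² = 2260 − 1764 = 496
S_yy = nΣy² − (Σy)² = 10·1476 − 116² = 14760 − 13456 = 1304
r = S_xy / √(S_xx·S_yy) = -362 / √(496·1304) = -362 / √646784 = -362 / 804.2288 = -0.4501
t = r·√(n−2)/√(1−r²) = -0.4501·√8 / √(1−0.202590) = -1.273075 / 0.892978 = -1.426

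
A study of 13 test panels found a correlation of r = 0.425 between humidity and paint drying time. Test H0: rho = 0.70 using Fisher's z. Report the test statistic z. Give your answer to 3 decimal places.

-1.308

Fisher z: atanh(0.425) = 0.453779, atanh(0.70) = 0.867301
z = (z_r − z_0)·√(n−3) = (0.453779 − 0.867301)·√10 = -0.413522 · 3.162278 = -1.308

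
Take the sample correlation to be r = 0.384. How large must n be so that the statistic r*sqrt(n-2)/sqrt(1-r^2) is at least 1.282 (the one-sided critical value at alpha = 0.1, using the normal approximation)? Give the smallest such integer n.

12

Need r·√(n−2)/√(1−r²) ≥ 1.282
√(n−2) ≥ 1.282·√(1−0.147456) / 0.384 = 1.282·0.923333 / 0.384 = 3.0826
n−2 ≥ 9.5024  ⇒  n ≥ 11.5024
Smallest integer n = 12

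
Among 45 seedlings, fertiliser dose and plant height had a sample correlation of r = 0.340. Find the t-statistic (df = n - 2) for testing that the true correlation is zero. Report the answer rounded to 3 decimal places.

t = r·√(n−2) / √(1−r²) with r = 0.340, n = 45
  = 0.340·√43 / √(1 − 0.115600)
  = 0.340·6.557439 / 0.940425
  = 2.229529 / 0.940425 = 2.371

2.371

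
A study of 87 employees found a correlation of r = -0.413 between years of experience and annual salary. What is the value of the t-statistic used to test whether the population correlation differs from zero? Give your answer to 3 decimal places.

-4.181

t = r·√(n−2) / √(1−r²) with r = -0.413, n = 87
  = -0.413·√85 / √(1 − 0.170569)
  = -0.413·9.219544 / 0.910731
  = -3.807672 / 0.910731 = -4.181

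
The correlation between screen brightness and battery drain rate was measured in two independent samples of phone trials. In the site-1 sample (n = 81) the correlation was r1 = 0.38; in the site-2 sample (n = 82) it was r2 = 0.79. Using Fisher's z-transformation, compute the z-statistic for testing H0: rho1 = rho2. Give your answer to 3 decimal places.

Fisher z-transforms: z1 = atanh(0.38) = 0.400060, z2 = atanh(0.79) = 1.071432; difference d = -0.671372
Var(d) = 1/78 + 1/79 = 0.0128205 + 0.0126582 = 0.0254787
z = d/√Var(d) = -0.671372 / √0.0254787 = -0.671372 / 0.159620 = -4.206

-4.206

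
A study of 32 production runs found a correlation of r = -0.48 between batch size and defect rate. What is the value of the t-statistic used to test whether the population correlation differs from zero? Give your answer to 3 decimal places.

-2.997

1 − r² = 1 − 0.2304 = 0.7696;  √(1−r²) = 0.877268
√(n−2) = √30 = 5.477226
t = r·√(n−2)/√(1−r²) = -0.48 · 5.477226 / 0.877268 = -2.997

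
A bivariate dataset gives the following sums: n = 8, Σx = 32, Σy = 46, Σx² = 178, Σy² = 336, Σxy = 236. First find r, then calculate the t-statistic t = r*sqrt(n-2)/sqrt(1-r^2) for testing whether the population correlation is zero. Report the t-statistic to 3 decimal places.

S_xy = nΣxy − ΣxΣy = 8·236 − 32·46 = 1888 − 1472 = 416
S_xx = nΣx² − (Σx)² = 8·178 − 32² = 1424 − 1024 = 400
S_yy = nΣy² − (Σy)² = 8·336 − 46² = 2688 − 2116 = 572
r = S_xy / √(S_xx·S_yy) = 416 / √(400·572) = 416 / √228800 = 416 / 478.3304 = 0.8697
t = r·√(n−2)/√(1−r²) = 0.8697·√6 / √(1−0.756378) = 2.130321 / 0.493581 = 4.316

4.316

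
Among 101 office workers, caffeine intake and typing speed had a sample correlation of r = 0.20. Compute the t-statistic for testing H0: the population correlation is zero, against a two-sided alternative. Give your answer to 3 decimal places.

2.031

1 − r² = 1 − 0.0400 = 0.9600;  √(1−r²) = 0.979796
√(n−2) = √99 = 9.949874
t = r·√(n−2)/√(1−r²) = 0.20 · 9.949874 / 0.979796 = 2.031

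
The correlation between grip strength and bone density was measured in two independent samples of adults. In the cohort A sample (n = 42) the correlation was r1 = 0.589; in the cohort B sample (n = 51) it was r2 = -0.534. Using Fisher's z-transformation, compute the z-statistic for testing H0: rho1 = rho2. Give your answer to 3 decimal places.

5.900

Fisher z-transforms: z1 = atanh(0.589) = 0.676133, z2 = atanh(-0.534) = -0.595724; difference d = 1.271857
Var(d) = 1/39 + 1/48 = 0.0256410 + 0.0208333 = 0.0464743
z = d/√Var(d) = 1.271857 / √0.0464743 = 1.271857 / 0.215579 = 5.900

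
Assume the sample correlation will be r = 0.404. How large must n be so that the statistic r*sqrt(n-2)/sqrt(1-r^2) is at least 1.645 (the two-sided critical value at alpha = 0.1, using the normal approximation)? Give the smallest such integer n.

r√(n−2)/√(1−r²) ≥ 1.645  ⇔  n−2 ≥ (1.645)²·(1−r²)/r²
(1−r²)/r² = (1−0.163216)/0.163216 = 5.1269
n ≥ 2 + 2.706025·5.1269 = 2 + 13.8735 = 15.8735
⌈15.8735⌉ = 16

16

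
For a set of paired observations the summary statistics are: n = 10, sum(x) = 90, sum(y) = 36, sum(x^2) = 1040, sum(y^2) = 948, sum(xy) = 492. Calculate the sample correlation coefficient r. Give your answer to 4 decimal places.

0.3872

S_xy = nΣxy − ΣxΣy = 10·492 − 90·36 = 4920 − 3240 = 1680
S_xx = nΣx² − (Σx)² = 10·1040 − 90² = 10400 − 8100 = 2300
S_yy = nΣy² − (Σy)² = 10·948 − 36² = 9480 − 1296 = 8184
r = S_xy / √(S_xx·S_yy) = 1680 / √(2300·8184) = 1680 / √18823200 = 1680 / 4338.5712 = 0.3872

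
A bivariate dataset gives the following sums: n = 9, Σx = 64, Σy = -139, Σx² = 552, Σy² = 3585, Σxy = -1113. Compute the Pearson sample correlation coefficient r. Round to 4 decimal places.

Numerator: nΣxy − (Σx)(Σy) = 9·(-1113) − (64)(-139) = -1121
Denominator: √[(nΣx²−(Σx)²)(nΣy²−(Σy)²)]
  nΣx²−(Σx)² = 9·552 − 4096 = 872;  nΣy²−(Σy)² = 9·3585 − 19321 = 12944
  √(872·12944) = √11287168 = 3359.6381
r = -1121 / 3359.6381 = -0.3337

-0.3337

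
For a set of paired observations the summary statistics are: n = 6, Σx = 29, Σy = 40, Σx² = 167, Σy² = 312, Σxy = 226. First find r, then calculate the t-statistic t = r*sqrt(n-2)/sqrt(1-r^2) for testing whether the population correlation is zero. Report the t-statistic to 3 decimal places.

Numerator: nΣxy − (Σx)(Σy) = 6·226 − (29)(40) = 196
Denominator: √[(nΣx²−(Σx)²)(nΣy²−(Σy)²)]
  nΣx²−(Σx)² = 6·167 − 841 = 161;  nΣy²−(Σy)² = 6·312 − 1600 = 272
  √(161·272) = √43792 = 209.2654
r = 196 / 209.2654 = 0.9366
t = r·√(n−2)/√(1−r²) = 0.9366·√4 / √(1−0.877220) = 1.873200 / 0.350400 = 5.346

5.346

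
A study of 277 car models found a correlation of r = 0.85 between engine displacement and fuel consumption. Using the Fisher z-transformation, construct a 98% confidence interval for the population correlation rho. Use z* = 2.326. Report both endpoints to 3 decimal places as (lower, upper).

Fisher z: z_r = atanh(r) = ½·ln((1+0.85)/(1−0.85)) = 1.256153
SE(z) = 1/√(n−3) = 1/√274 = 0.060412
98% ⇒ z* = 2.326; margin = 2.326·0.060412 = 0.140518
CI on z-scale: (1.115635, 1.396671)
Back-transform: tanh(1.115635) = 0.806045, tanh(1.396671) = 0.884630

(0.806, 0.885)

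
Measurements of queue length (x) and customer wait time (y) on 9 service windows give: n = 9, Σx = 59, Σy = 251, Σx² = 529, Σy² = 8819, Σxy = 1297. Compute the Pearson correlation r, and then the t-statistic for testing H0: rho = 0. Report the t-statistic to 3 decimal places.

S_xy = nΣxy − ΣxΣy = 9·1297 − 59·251 = 11673 − 14809 = -3136
S_xx = nΣx² − (Σx)² = 9·529 − 59² = 4761 − 3481 = 1280
S_yy = nΣy² − (Σy)² = 9·8819 − 251² = 79371 − 63001 = 16370
r = S_xy / √(S_xx·S_yy) = -3136 / √(1280·16370) = -3136 / √20953600 = -3136 / 4577.5102 = -0.6851
t = r·√(n−2)/√(1−r²) = -0.6851·√7 / √(1−0.469362) = -1.812604 / 0.728449 = -2.488

-2.488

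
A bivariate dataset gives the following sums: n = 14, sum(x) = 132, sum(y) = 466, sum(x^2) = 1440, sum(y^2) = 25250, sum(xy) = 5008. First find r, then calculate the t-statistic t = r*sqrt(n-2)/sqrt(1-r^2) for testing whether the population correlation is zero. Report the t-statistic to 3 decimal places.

Numerator: nΣxy − (Σx)(Σy) = 14·5008 − (132)(466) = 8600
Denominator: √[(nΣx²−(Σx)²)(nΣy²−(Σy)²)]
  nΣx²−(Σx)² = 14·1440 − 17424 = 2736;  nΣy²−(Σy)² = 14·25250 − 217156 = 136344
  √(2736·136344) = √373037184 = 19314.1705
r = 8600 / 19314.1705 = 0.4453
t = r·√(n−2)/√(1−r²) = 0.4453·√12 / √(1−0.198292) = 1.542564 / 0.895381 = 1.723

1.723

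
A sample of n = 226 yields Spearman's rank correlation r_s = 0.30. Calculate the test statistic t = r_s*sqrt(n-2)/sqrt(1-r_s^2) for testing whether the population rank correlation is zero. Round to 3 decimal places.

4.707

1 − r_s² = 1 − 0.0900 = 0.9100;  √(1−r_s²) = 0.953939
√(n−2) = √224 = 14.966630
t = r_s·√(n−2)/√(1−r_s²) = 0.30 · 14.966630 / 0.953939 = 4.707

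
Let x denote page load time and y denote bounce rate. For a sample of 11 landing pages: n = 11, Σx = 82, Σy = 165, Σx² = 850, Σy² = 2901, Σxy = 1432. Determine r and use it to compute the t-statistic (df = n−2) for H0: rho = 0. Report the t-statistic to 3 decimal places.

2.456

Numerator: nΣxy − (Σx)(Σy) = 11·1432 − (82)(165) = 2222
Denominator: √[(nΣx²−(Σx)²)(nΣy²−(Σy)²)]
  nΣx²−(Σx)² = 11·850 − 6724 = 2626;  nΣy²−(Σy)² = 11·2901 − 27225 = 4686
  √(2626·4686) = √12305436 = 3507.9105
r = 2222 / 3507.9105 = 0.6334
t = r·√(n−2)/√(1−r²) = 0.6334·√9 / √(1−0.401196) = 1.900200 / 0.773824 = 2.456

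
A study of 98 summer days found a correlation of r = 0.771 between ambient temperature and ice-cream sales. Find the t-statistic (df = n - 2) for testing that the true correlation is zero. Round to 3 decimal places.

t = r·√(n−2) / √(1−r²) with r = 0.771, n = 98
  = 0.771·√96 / √(1 − 0.594441)
  = 0.771·9.797959 / 0.636835
  = 7.554226 / 0.636835 = 11.862

11.862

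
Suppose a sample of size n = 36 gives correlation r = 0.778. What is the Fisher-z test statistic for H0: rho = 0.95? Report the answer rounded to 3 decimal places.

Fisher z: atanh(0.778) = 1.040284, atanh(0.95) = 1.831781
z = (z_r − z_0)·√(n−3) = (1.040284 − 1.831781)·√33 = -0.791497 · 5.744563 = -4.547

-4.547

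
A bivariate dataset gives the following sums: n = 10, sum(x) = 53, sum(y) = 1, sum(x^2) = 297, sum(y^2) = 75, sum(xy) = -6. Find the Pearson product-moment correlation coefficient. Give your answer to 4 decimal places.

-0.3254

Numerator: nΣxy − (Σx)(Σy) = 10·(-6) − (53)(1) = -113
Denominator: √[(nΣx²−(Σx)²)(nΣy²−(Σy)²)]
  nΣx²−(Σx)² = 10·297 − 2809 = 161;  nΣy²−(Σy)² = 10·75 − 1 = 749
  √(161·749) = √120589 = 347.2593
r = -113 / 347.2593 = -0.3254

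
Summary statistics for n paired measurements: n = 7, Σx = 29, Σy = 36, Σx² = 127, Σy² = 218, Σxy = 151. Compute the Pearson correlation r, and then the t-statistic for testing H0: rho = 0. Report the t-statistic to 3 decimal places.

Numerator: nΣxy − (Σx)(Σy) = 7·151 − (29)(36) = 13
Denominator: √[(nΣx²−(Σx)²)(nΣy²−(Σy)²)]
  nΣx²−(Σx)² = 7·127 − 841 = 48;  nΣy²−(Σy)² = 7·218 − 1296 = 230
  √(48·230) = √11040 = 105.0714
r = 13 / 105.0714 = 0.1237
t = r·√(n−2)/√(1−r²) = 0.1237·√5 / √(1−0.015302) = 0.276602 / 0.992320 = 0.279

0.279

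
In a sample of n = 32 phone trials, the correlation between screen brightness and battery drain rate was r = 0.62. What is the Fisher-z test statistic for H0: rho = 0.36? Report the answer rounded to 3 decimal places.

Fisher z: atanh(0.62) = 0.725005, atanh(0.36) = 0.376886
z = (z_r − z_0)·√(n−3) = (0.725005 − 0.376886)·√29 = 0.348119 · 5.385165 = 1.875

1.875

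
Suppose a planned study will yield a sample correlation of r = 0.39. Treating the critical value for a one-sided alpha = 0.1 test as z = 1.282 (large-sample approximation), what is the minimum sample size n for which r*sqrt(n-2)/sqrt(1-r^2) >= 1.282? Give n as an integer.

Need r·√(n−2)/√(1−r²) ≥ 1.282
√(n−2) ≥ 1.282·√(1−0.1521) / 0.39 = 1.282·0.920815 / 0.39 = 3.0269
n−2 ≥ 9.1621  ⇒  n ≥ 11.1621
Smallest integer n = 12

12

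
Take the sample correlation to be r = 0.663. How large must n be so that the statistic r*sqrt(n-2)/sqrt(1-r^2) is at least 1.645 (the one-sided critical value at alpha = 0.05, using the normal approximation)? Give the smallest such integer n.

Need r·√(n−2)/√(1−r²) ≥ 1.645
√(n−2) ≥ 1.645·√(1−0.439569) / 0.663 = 1.645·0.748619 / 0.663 = 1.8574
n−2 ≥ 3.4499  ⇒  n ≥ 5.4499
Smallest integer n = 6

6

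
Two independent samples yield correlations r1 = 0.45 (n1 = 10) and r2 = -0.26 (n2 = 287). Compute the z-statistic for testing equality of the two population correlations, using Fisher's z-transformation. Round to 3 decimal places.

1.962

Fisher z-transforms: z1 = atanh(0.45) = 0.484700, z2 = atanh(-0.26) = -0.266108; difference d = 0.750808
Var(d) = 1/7 + 1/284 = 0.1428571 + 0.0035211 = 0.1463782
z = d/√Var(d) = 0.750808 / √0.1463782 = 0.750808 / 0.382594 = 1.962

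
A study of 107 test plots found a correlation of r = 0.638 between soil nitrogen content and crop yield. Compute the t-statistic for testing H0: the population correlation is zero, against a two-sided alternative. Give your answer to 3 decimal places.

8.490

t = r·√(n−2) / √(1−r²) with r = 0.638, n = 107
  = 0.638·√105 / √(1 − 0.407044)
  = 0.638·10.246951 / 0.770036
  = 6.537555 / 0.770036 = 8.490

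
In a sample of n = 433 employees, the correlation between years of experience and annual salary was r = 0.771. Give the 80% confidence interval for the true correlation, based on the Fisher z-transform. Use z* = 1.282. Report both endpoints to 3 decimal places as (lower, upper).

(0.745, 0.795)

z_r = atanh(0.771) = 1.022789;  SE = 1/√(n−3) = 1/√430 = 0.048224
z-limits: 1.022789 ± 1.282·0.048224 = 1.022789 ± 0.061823 = [0.960966, 1.084612]
ρ-limits: (tanh 0.960966, tanh 1.084612) = (0.745, 0.795)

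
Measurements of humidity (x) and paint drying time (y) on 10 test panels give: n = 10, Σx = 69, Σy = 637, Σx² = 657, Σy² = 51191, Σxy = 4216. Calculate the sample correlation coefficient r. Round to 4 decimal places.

-0.1294

Numerator: nΣxy − (Σx)(Σy) = 10·4216 − (69)(637) = -1793
Denominator: √[(nΣx²−(Σx)²)(nΣy²−(Σy)²)]
  nΣx²−(Σx)² = 10·657 − 4761 = 1809;  nΣy²−(Σy)² = 10·51191 − 405769 = 106141
  √(1809·106141) = √192009069 = 13856.7337
r = -1793 / 13856.7337 = -0.1294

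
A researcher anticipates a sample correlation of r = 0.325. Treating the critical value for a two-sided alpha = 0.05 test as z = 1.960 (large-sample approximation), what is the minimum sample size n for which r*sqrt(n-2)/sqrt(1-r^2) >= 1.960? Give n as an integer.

r√(n−2)/√(1−r²) ≥ 1.960  ⇔  n−2 ≥ (1.960)²·(1−r²)/r²
(1−r²)/r² = (1−0.105625)/0.105625 = 8.4675
n ≥ 2 + 3.8416·8.4675 = 2 + 32.5287 = 34.5287
⌈34.5287⌉ = 35

35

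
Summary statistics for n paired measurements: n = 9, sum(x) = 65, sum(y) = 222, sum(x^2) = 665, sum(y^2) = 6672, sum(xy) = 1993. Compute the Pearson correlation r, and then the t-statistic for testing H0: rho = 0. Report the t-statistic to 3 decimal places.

S_xy = nΣxy − ΣxΣy = 9·1993 − 65·222 = 17937 − 14430 = 3507
S_xx = nΣx² − (Σx)² = 9·665 − 65² = 5985 − 4225 = 1760
S_yy = nΣy² − (Σy)² = 9·6672 − 222² = 60048 − 49284 = 10764
r = S_xy / √(S_xx·S_yy) = 3507 / √(1760·10764) = 3507 / √18944640 = 3507 / 4352.5441 = 0.8057
t = r·√(n−2)/√(1−r²) = 0.8057·√7 / √(1−0.649152) = 2.131682 / 0.592324 = 3.599

3.599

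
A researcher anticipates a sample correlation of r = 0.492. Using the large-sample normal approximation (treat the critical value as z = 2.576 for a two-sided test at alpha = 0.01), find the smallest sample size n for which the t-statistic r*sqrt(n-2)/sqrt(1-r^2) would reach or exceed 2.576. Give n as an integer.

23

r√(n−2)/√(1−r²) ≥ 2.576  ⇔  n−2 ≥ (2.576)²·(1−r²)/r²
(1−r²)/r² = (1−0.242064)/0.242064 = 3.1311
n ≥ 2 + 6.635776·3.1311 = 2 + 20.7773 = 22.7773
⌈22.7773⌉ = 23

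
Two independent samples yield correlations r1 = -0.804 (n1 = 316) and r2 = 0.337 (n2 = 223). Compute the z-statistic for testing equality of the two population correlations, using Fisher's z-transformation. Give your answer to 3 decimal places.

Fisher z-transforms: z1 = atanh(-0.804) = -1.109824, z2 = atanh(0.337) = 0.350704; difference d = -1.460528
Var(d) = 1/313 + 1/220 = 0.0031949 + 0.0045455 = 0.0077404
z = d/√Var(d) = -1.460528 / √0.0077404 = -1.460528 / 0.087980 = -16.601

-16.601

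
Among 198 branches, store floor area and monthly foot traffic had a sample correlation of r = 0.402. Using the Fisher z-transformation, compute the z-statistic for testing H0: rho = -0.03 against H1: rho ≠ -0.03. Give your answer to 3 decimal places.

6.368

Fisher z: atanh(0.402) = 0.426032, atanh(-0.03) = -0.030009
z = (z_r − z_0)·√(n−3) = (0.426032 − (-0.030009))·√195 = 0.456041 · 13.964240 = 6.368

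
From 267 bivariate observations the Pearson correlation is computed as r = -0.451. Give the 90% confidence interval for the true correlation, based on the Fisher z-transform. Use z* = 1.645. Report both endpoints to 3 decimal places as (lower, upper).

Fisher z: z_r = atanh(r) = ½·ln((1+(-0.451))/(1−(-0.451))) = -0.485955
SE(z) = 1/√(n−3) = 1/√264 = 0.061546
90% ⇒ z* = 1.645; margin = 1.645·0.061546 = 0.101243
CI on z-scale: (-0.587198, -0.384712)
Back-transform: tanh(-0.587198) = -0.527877, tanh(-0.384712) = -0.366793

(-0.528, -0.367)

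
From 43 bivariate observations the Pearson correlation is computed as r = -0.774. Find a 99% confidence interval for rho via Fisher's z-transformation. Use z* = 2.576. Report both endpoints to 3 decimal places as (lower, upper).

z_r = atanh(-0.774) = -1.030229;  SE = 1/√(n−3) = 1/√40 = 0.158114
z-limits: -1.030229 ± 2.576·0.158114 = -1.030229 ± 0.407302 = [-1.437531, -0.622927]
ρ-limits: (tanh -1.437531, tanh -0.622927) = (-0.893, -0.553)

(-0.893, -0.553)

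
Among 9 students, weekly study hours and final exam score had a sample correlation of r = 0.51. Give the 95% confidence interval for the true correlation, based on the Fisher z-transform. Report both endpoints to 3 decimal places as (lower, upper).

(-0.233, 0.877)

Fisher z: z_r = atanh(r) = ½·ln((1+0.51)/(1−0.51)) = 0.562730
SE(z) = 1/√(n−3) = 1/√6 = 0.408248
95% ⇒ z* = 1.960; margin = 1.960·0.408248 = 0.800166
CI on z-scale: (-0.237436, 1.362896)
Back-transform: tanh(-0.237436) = -0.233072, tanh(1.362896) = 0.877063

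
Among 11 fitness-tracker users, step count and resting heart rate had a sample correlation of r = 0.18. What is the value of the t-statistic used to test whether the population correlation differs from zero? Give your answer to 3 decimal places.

0.549

1 − r² = 1 − 0.0324 = 0.9676;  √(1−r²) = 0.983667
√(n−2) = √9 = 3.000000
t = r·√(n−2)/√(1−r²) = 0.18 · 3.000000 / 0.983667 = 0.549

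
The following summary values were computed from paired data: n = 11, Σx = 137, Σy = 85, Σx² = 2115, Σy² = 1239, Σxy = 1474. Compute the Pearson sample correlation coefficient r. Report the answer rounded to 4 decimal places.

0.8515

Numerator: nΣxy − (Σx)(Σy) = 11·1474 − (137)(85) = 4569
Denominator: √[(nΣx²−(Σx)²)(nΣy²−(Σy)²)]
  nΣx²−(Σx)² = 11·2115 − 18769 = 4496;  nΣy²−(Σy)² = 11·1239 − 7225 = 6404
  √(4496·6404) = √28792384 = 5365.8535
r = 4569 / 5365.8535 = 0.8515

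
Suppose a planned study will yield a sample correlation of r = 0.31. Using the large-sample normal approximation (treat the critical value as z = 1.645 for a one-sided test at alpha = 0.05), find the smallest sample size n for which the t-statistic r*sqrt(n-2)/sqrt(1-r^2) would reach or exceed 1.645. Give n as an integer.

r√(n−2)/√(1−r²) ≥ 1.645  ⇔  n−2 ≥ (1.645)²·(1−r²)/r²
(1−r²)/r² = (1−0.0961)/0.0961 = 9.4058
n ≥ 2 + 2.706025·9.4058 = 2 + 25.4523 = 27.4523
⌈27.4523⌉ = 28

28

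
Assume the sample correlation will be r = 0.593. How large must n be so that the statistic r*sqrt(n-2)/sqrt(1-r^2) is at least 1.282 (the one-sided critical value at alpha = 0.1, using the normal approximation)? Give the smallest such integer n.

6

r√(n−2)/√(1−r²) ≥ 1.282  ⇔  n−2 ≥ (1.282)²·(1−r²)/r²
(1−r²)/r² = (1−0.351649)/0.351649 = 1.8437
n ≥ 2 + 1.643524·1.8437 = 2 + 3.0302 = 5.0302
⌈5.0302⌉ = 6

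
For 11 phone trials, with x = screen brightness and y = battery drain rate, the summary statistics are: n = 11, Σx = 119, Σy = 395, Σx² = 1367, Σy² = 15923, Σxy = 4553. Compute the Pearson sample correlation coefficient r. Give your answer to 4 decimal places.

0.7519

S_xy = nΣxy − ΣxΣy = 11·4553 − 119·395 = 50083 − 47005 = 3078
S_xx = nΣx² − (Σx)² = 11·1367 − 119² = 15037 − 14161 = 876
S_yy = nΣy² − (Σy)² = 11·15923 − 395² = 175153 − 156025 = 19128
r = S_xy / √(S_xx·S_yy) = 3078 / √(876·19128) = 3078 / √16756128 = 3078 / 4093.4250 = 0.7519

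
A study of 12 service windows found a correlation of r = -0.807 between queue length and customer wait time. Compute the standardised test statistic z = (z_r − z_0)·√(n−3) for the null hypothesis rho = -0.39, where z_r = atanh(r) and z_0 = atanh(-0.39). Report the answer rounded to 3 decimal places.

Fisher z: atanh(-0.807) = -1.118367, atanh(-0.39) = -0.411800
z = (z_r − z_0)·√(n−3) = (-1.118367 − (-0.411800))·√9 = -0.706567 · 3.000000 = -2.120

-2.120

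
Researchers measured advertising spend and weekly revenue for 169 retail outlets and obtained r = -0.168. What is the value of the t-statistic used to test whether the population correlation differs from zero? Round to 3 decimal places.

-2.202

1 − r² = 1 − 0.028224 = 0.971776;  √(1−r²) = 0.985787
√(n−2) = √167 = 12.922848
t = r·√(n−2)/√(1−r²) = -0.168 · 12.922848 / 0.985787 = -2.202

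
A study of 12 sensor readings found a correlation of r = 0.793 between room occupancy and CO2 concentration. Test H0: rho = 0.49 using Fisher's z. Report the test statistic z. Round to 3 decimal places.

1.630

Fisher z: atanh(0.793) = 1.079463, atanh(0.49) = 0.536060
z = (z_r − z_0)·√(n−3) = (1.079463 − 0.536060)·√9 = 0.543403 · 3.000000 = 1.630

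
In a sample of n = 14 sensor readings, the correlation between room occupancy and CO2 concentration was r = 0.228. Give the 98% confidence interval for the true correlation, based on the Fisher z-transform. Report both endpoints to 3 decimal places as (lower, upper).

(-0.438, 0.732)

Fisher z: z_r = atanh(r) = ½·ln((1+0.228)/(1−0.228)) = 0.232079
SE(z) = 1/√(n−3) = 1/√11 = 0.301511
98% ⇒ z* = 2.326; margin = 2.326·0.301511 = 0.701315
CI on z-scale: (-0.469236, 0.933394)
Back-transform: tanh(-0.469236) = -0.437582, tanh(0.933394) = 0.732172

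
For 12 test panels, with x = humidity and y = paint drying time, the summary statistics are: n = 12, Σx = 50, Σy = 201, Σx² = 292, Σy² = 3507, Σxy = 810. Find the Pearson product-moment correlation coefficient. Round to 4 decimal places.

-0.2539

Numerator: nΣxy − (Σx)(Σy) = 12·810 − (50)(201) = -330
Denominator: √[(nΣx²−(Σx)²)(nΣy²−(Σy)²)]
  nΣx²−(Σx)² = 12·292 − 2500 = 1004;  nΣy²−(Σy)² = 12·3507 − 40401 = 1683
  √(1004·1683) = √1689732 = 1299.8969
r = -330 / 1299.8969 = -0.2539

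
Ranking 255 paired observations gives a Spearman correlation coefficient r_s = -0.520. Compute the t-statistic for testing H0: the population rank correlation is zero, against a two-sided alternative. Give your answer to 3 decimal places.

-9.683

1 − r_s² = 1 − 0.270400 = 0.729600;  √(1−r_s²) = 0.854166
√(n−2) = √253 = 15.905974
t = r_s·√(n−2)/√(1−r_s²) = -0.520 · 15.905974 / 0.854166 = -9.683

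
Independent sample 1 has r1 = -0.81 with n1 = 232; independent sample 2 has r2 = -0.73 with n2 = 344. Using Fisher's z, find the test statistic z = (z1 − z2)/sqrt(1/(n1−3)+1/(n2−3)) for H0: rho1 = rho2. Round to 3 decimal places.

-2.321

Fisher z-transforms: z1 = atanh(-0.81) = -1.127029, z2 = atanh(-0.73) = -0.928727; difference d = -0.198302
Var(d) = 1/229 + 1/341 = 0.0043668 + 0.0029326 = 0.0072994
z = d/√Var(d) = -0.198302 / √0.0072994 = -0.198302 / 0.085437 = -2.321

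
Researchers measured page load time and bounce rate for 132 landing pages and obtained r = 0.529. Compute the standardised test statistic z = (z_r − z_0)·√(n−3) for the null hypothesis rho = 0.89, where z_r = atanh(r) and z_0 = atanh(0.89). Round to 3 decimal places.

z_r = atanh(0.529) = 0.588756,  z_0 = atanh(0.89) = 1.421926
SE = 1/√(n−3) = 1/√129 = 0.088045
z = (z_r − z_0)/SE = (0.588756 − 1.421926) / 0.088045 = -0.833170 / 0.088045 = -9.463

-9.463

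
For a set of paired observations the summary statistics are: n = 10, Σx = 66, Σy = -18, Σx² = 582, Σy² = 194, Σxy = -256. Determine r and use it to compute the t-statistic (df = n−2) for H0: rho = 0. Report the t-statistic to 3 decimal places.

S_xy = nΣxy − ΣxΣy = 10·(-256) − 66·(-18) = -2560 − (-1188) = -1372
S_xx = nΣx² − (Σx)² = 10·582 − 66² = 5820 − 4356 = 1464
S_yy = nΣy² − (Σy)² = 10·194 − (-18)² = 1940 − 324 = 1616
r = S_xy / √(S_xx·S_yy) = -1372 / √(1464·1616) = -1372 / √2365824 = -1372 / 1538.1235 = -0.8920
t = r·√(n−2)/√(1−r²) = -0.8920·√8 / √(1−0.795664) = -2.522957 / 0.452035 = -5.581

-5.581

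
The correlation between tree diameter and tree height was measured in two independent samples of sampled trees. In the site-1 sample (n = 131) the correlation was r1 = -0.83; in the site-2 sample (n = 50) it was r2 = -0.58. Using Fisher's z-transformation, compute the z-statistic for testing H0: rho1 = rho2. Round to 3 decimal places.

Fisher z-transforms: z1 = atanh(-0.83) = -1.188136, z2 = atanh(-0.58) = -0.662463; difference d = -0.525673
Var(d) = 1/128 + 1/47 = 0.0078125 + 0.0212766 = 0.0290891
z = d/√Var(d) = -0.525673 / √0.0290891 = -0.525673 / 0.170555 = -3.082

-3.082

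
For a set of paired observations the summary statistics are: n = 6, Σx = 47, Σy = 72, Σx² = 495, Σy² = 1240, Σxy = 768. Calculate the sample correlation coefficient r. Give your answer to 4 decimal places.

0.9342

Numerator: nΣxy − (Σx)(Σy) = 6·768 − (47)(72) = 1224
Denominator: √[(nΣx²−(Σx)²)(nΣy²−(Σy)²)]
  nΣx²−(Σx)² = 6·495 − 2209 = 761;  nΣy²−(Σy)² = 6·1240 − 5184 = 2256
  √(761·2256) = √1716816 = 1310.2733
r = 1224 / 1310.2733 = 0.9342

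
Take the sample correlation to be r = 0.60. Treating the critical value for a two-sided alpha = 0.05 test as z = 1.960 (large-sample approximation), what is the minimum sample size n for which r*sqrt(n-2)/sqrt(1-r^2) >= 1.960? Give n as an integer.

9

Need r·√(n−2)/√(1−r²) ≥ 1.960
√(n−2) ≥ 1.960·√(1−0.3600) / 0.60 = 1.960·0.800000 / 0.60 = 2.6133
n−2 ≥ 6.8293  ⇒  n ≥ 8.8293
Smallest integer n = 9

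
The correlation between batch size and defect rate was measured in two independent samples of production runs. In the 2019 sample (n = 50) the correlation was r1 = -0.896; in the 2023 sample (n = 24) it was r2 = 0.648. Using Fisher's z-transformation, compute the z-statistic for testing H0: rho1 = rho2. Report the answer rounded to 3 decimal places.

-8.471

Fisher z-transforms: z1 = atanh(-0.896) = -1.451555, z2 = atanh(0.648) = 0.771843; difference d = -2.223398
Var(d) = 1/47 + 1/21 = 0.0212766 + 0.0476190 = 0.0688956
z = d/√Var(d) = -2.223398 / √0.0688956 = -2.223398 / 0.262480 = -8.471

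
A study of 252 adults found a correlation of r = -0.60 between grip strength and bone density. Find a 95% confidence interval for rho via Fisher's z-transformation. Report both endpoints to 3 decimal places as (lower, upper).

Fisher z: z_r = atanh(r) = ½·ln((1+(-0.60))/(1−(-0.60))) = -0.693147
SE(z) = 1/√(n−3) = 1/√249 = 0.063372
95% ⇒ z* = 1.960; margin = 1.960·0.063372 = 0.124209
CI on z-scale: (-0.817356, -0.568938)
Back-transform: tanh(-0.817356) = -0.673628, tanh(-0.568938) = -0.514579

(-0.674, -0.515)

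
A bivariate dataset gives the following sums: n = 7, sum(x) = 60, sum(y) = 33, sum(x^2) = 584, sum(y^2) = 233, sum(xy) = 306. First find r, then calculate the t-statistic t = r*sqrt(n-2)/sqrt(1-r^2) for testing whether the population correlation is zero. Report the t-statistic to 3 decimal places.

S_xy = nΣxy − ΣxΣy = 7·306 − 60·33 = 2142 − 1980 = 162
S_xx = nΣx² − (Σx)² = 7·584 − 60² = 4088 − 3600 = 488
S_yy = nΣy² − (Σy)² = 7·233 − 33² = 1631 − 1089 = 542
r = S_xy / √(S_xx·S_yy) = 162 / √(488·542) = 162 / √264496 = 162 / 514.2917 = 0.3150
t = r·√(n−2)/√(1−r²) = 0.3150·√5 / √(1−0.099225) = 0.704361 / 0.949092 = 0.742

0.742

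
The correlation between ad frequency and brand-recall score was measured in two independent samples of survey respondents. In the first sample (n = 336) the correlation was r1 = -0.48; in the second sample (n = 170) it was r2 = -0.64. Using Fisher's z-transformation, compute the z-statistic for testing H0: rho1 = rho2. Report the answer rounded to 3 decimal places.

2.480

Fisher z-transforms: z1 = atanh(-0.48) = -0.522984, z2 = atanh(-0.64) = -0.758174; difference d = 0.235190
Var(d) = 1/333 + 1/167 = 0.0030030 + 0.0059880 = 0.0089910
z = d/√Var(d) = 0.235190 / √0.0089910 = 0.235190 / 0.094821 = 2.480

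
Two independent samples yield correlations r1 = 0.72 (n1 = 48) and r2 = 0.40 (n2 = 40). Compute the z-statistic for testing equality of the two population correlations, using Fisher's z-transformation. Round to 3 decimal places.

z1 = atanh(0.72) = 0.907645,  z2 = atanh(0.40) = 0.423649
SE = √(1/(n1−3) + 1/(n2−3)) = √(1/45 + 1/37) = √(0.0222222 + 0.0270270) = √0.0492492 = 0.221922
z = (z1 − z2)/SE = (0.907645 − 0.423649) / 0.221922 = 0.483996 / 0.221922 = 2.181

2.181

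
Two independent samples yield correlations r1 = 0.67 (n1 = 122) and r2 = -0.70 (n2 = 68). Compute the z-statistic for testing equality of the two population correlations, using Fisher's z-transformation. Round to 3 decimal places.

10.880

Fisher z-transforms: z1 = atanh(0.67) = 0.810743, z2 = atanh(-0.70) = -0.867301; difference d = 1.678044
Var(d) = 1/119 + 1/65 = 0.0084034 + 0.0153846 = 0.0237880
z = d/√Var(d) = 1.678044 / √0.0237880 = 1.678044 / 0.154234 = 10.880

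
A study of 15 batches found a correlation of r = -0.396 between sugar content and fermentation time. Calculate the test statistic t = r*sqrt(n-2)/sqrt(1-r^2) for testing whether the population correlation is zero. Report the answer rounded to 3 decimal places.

t = r·√(n−2) / √(1−r²) with r = -0.396, n = 15
  = -0.396·√13 / √(1 − 0.156816)
  = -0.396·3.605551 / 0.918251
  = -1.427798 / 0.918251 = -1.555

-1.555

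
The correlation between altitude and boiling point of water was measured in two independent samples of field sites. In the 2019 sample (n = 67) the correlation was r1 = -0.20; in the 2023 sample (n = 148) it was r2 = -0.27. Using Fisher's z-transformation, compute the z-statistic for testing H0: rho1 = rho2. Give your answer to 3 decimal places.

z1 = atanh(-0.20) = -0.202733,  z2 = atanh(-0.27) = -0.276864
SE = √(1/(n1−3) + 1/(n2−3)) = √(1/64 + 1/145) = √(0.0156250 + 0.0068966) = √0.0225216 = 0.150072
z = (z1 − z2)/SE = (-0.202733 − (-0.276864)) / 0.150072 = 0.074131 / 0.150072 = 0.494

0.494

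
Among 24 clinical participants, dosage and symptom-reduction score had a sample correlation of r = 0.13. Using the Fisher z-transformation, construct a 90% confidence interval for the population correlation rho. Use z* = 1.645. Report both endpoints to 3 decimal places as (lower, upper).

(-0.224, 0.454)

Fisher z: z_r = atanh(r) = ½·ln((1+0.13)/(1−0.13)) = 0.130740
SE(z) = 1/√(n−3) = 1/√21 = 0.218218
90% ⇒ z* = 1.645; margin = 1.645·0.218218 = 0.358969
CI on z-scale: (-0.228229, 0.489709)
Back-transform: tanh(-0.228229) = -0.224347, tanh(0.489709) = 0.453985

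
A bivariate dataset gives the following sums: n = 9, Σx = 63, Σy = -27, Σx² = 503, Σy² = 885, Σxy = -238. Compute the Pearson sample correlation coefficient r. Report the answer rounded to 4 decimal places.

-0.2195

Numerator: nΣxy − (Σx)(Σy) = 9·(-238) − (63)(-27) = -441
Denominator: √[(nΣx²−(Σx)²)(nΣy²−(Σy)²)]
  nΣx²−(Σx)² = 9·503 − 3969 = 558;  nΣy²−(Σy)² = 9·885 − 729 = 7236
  √(558·7236) = √4037688 = 2009.3999
r = -441 / 2009.3999 = -0.2195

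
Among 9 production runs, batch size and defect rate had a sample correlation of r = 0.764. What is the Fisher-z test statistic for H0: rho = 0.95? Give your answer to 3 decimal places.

z_r = atanh(0.764) = 1.005754,  z_0 = atanh(0.95) = 1.831781
SE = 1/√(n−3) = 1/√6 = 0.408248
z = (z_r − z_0)/SE = (1.005754 − 1.831781) / 0.408248 = -0.826027 / 0.408248 = -2.023

-2.023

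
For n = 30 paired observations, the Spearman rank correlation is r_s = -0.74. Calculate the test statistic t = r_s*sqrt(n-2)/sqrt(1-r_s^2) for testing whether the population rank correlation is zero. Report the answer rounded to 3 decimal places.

1 − r_s² = 1 − 0.5476 = 0.4524;  √(1−r_s²) = 0.672607
√(n−2) = √28 = 5.291503
t = r_s·√(n−2)/√(1−r_s²) = -0.74 · 5.291503 / 0.672607 = -5.822

-5.822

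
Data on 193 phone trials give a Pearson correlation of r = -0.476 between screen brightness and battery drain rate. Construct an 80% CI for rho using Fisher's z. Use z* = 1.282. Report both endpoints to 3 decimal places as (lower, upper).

(-0.545, -0.401)

Fisher z: z_r = atanh(r) = ½·ln((1+(-0.476))/(1−(-0.476))) = -0.517800
SE(z) = 1/√(n−3) = 1/√190 = 0.072548
80% ⇒ z* = 1.282; margin = 1.282·0.072548 = 0.093007
CI on z-scale: (-0.610807, -0.424793)
Back-transform: tanh(-0.610807) = -0.544695, tanh(-0.424793) = -0.400961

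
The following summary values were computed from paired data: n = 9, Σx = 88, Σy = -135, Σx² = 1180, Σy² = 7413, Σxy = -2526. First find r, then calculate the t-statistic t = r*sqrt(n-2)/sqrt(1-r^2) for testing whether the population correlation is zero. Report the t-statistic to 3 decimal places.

-6.171

Numerator: nΣxy − (Σx)(Σy) = 9·(-2526) − (88)(-135) = -10854
Denominator: √[(nΣx²−(Σx)²)(nΣy²−(Σy)²)]
  nΣx²−(Σx)² = 9·1180 − 7744 = 2876;  nΣy²−(Σy)² = 9·7413 − 18225 = 48492
  √(2876·48492) = √139462992 = 11809.4450
r = -10854 / 11809.4450 = -0.9191
t = r·√(n−2)/√(1−r²) = -0.9191·√7 / √(1−0.844745) = -2.431710 / 0.394024 = -6.171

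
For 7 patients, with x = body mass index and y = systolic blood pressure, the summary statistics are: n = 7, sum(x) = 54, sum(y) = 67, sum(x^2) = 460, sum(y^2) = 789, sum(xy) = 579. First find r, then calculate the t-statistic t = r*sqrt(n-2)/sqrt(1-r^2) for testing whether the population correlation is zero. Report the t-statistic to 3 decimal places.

S_xy = nΣxy − ΣxΣy = 7·579 − 54·67 = 4053 − 3618 = 435
S_xx = nΣx² − (Σx)² = 7·460 − 54² = 3220 − 2916 = 304
S_yy = nΣy² − (Σy)² = 7·789 − 67² = 5523 − 4489 = 1034
r = S_xy / √(S_xx·S_yy) = 435 / √(304·1034) = 435 / √314336 = 435 / 560.6568 = 0.7759
t = r·√(n−2)/√(1−r²) = 0.7759·√5 / √(1−0.602021) = 1.734965 / 0.630856 = 2.750

2.750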